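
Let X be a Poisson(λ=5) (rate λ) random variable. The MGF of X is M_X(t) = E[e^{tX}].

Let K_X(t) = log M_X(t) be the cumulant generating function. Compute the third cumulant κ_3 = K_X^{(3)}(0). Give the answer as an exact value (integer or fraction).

M_X(t) = e^(5*e^(t) - 5)
K_X(t) = log M_X(t) = 5*e^(t) - 5
K′(t) = 5*e^(t)
K′′(t) = 5*e^(t)
K′′′(t) = 5*e^(t)

κ_3 = K′′′(0) = 5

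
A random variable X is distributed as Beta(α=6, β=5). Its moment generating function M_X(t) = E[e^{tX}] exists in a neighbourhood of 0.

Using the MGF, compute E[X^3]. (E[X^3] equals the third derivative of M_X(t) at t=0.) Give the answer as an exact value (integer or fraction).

E[X^3] = M′′′(0) = 28/143

M_X(t) = ₁F₁(6; 11; t)
M′(t) = 6*₁F₁(7; 12; t)/11
M′′(t) = 7*₁F₁(8; 13; t)/22
M′′′(t) = 28*₁F₁(9; 14; t)/143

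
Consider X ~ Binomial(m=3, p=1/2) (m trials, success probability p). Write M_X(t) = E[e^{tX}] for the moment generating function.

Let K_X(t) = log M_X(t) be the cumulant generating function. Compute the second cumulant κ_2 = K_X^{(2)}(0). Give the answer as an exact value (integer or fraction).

M_X(t) = (e^(t)/2 + 1/2)^3
K_X(t) = log M_X(t) = 3*log(e^(t)/2 + 1/2)
D^2[K](t) = 3*e^(t)/(e^(2*t) + 2*e^(t) + 1)

κ_2 = D^2[K](0) = 3/4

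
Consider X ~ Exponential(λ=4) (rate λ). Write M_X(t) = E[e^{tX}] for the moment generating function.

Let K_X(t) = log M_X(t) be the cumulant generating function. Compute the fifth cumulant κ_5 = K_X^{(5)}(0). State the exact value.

M_X(t) = 4/(4 - t)
K_X(t) = log M_X(t) = -log(4 - t) + 2*log(2)
D^5[K](t) = -24/(t^5 - 20*t^4 + 160*t^3 - 640*t^2 + 1280*t - 1024)

κ_5 = D^5[K](0) = 3/128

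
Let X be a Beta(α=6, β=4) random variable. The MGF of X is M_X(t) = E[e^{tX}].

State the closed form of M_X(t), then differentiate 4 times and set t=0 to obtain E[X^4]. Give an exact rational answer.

E[X^4] = M′′′′(0) = 126/715

M_X(t) = ₁F₁(6; 10; t)
M′(t) = 3*₁F₁(7; 11; t)/5
M′′(t) = 21*₁F₁(8; 12; t)/55
M′′′(t) = 14*₁F₁(9; 13; t)/55
M′′′′(t) = 126*₁F₁(10; 14; t)/715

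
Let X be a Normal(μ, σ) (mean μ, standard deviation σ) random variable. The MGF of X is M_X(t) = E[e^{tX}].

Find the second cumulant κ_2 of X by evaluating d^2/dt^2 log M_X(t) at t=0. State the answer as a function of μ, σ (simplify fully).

κ_2 = D^2[K](0) = σ^2

M_X(t) = e^(μ*t + σ^2*t^2/2)
K_X(t) = log M_X(t) = μ*t + σ^2*t^2/2
D^2[K](t) = σ^2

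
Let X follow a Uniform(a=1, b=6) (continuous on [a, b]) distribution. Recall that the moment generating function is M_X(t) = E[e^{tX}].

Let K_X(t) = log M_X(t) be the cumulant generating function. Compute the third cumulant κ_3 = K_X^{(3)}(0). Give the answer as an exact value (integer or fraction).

M_X(t) = (e^(6*t) - e^(t))/(5*t)
K_X(t) = log M_X(t) = -log(t) + log(e^(6*t) - e^(t)) - log(5)
D^3[K](t) = (125*t^3*e^(10*t) + 125*t^3*e^(5*t) - 2*e^(15*t) + 6*e^(10*t) - 6*e^(5*t) + 2)/(t^3*e^(15*t) - 3*t^3*e^(10*t) + 3*t^3*e^(5*t) - t^3)

κ_3 = D^3[K](0) = 0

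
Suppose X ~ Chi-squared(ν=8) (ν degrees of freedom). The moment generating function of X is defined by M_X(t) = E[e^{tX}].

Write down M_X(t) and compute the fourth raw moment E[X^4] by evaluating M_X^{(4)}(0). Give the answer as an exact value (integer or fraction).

M_X(t) = (1 - 2*t)^(-4)
D^4[M](t) = 13440/(256*t^8 - 1024*t^7 + 1792*t^6 - 1792*t^5 + 1120*t^4 - 448*t^3 + 112*t^2 - 16*t + 1)

E[X^4] = D^4[M](0) = 13440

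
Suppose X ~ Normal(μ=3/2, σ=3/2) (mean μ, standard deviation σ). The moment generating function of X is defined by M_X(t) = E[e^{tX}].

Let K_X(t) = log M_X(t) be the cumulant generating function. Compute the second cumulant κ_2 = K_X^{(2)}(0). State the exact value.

κ_2 = D^2[K](0) = 9/4

M_X(t) = e^(9*t^2/8 + 3*t/2)
K_X(t) = log M_X(t) = 9*t^2/8 + 3*t/2
D^2[K](t) = 9/4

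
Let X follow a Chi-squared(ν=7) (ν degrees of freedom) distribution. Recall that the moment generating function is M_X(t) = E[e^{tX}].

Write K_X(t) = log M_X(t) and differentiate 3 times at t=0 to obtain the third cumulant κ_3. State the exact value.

M_X(t) = (1 - 2*t)^(-7/2)
K_X(t) = log M_X(t) = -7*log(1 - 2*t)/2
dK/dt = -7/(2*t - 1)
d^2K/dt^2 = 14/(4*t^2 - 4*t + 1)
d^3K/dt^3 = -56/(8*t^3 - 12*t^2 + 6*t - 1)

κ_3 = d^3K/dt^3 |_{t=0} = 56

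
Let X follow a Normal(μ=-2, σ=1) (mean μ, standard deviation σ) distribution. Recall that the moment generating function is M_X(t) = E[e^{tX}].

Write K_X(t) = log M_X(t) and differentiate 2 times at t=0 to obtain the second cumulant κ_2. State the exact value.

κ_2 = D^2[K](0) = 1

M_X(t) = e^(t^2/2 - 2*t)
K_X(t) = log M_X(t) = t^2/2 - 2*t
D^2[K](t) = 1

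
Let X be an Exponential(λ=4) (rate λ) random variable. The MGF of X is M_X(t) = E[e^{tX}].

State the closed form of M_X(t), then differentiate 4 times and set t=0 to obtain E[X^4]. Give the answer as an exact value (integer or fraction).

M_X(t) = 4/(4 - t)
dM/dt = 4/(t^2 - 8*t + 16)
d^2M/dt^2 = -8/(t^3 - 12*t^2 + 48*t - 64)
d^3M/dt^3 = 24/(t^4 - 16*t^3 + 96*t^2 - 256*t + 256)
d^4M/dt^4 = -96/(t^5 - 20*t^4 + 160*t^3 - 640*t^2 + 1280*t - 1024)

E[X^4] = d^4M/dt^4 |_{t=0} = 3/32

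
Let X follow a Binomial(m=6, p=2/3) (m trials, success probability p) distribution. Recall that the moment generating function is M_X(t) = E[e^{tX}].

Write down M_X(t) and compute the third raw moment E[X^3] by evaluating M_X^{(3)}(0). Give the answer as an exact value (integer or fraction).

E[X^3] = M^(3)(0) = 716/9

M_X(t) = (2*e^(t)/3 + 1/3)^6
M^(3)(t) = 512*e^(6*t)/27 + 8000*e^(5*t)/243 + 5120*e^(4*t)/243 + 160*e^(3*t)/27 + 160*e^(2*t)/243 + 4*e^(t)/243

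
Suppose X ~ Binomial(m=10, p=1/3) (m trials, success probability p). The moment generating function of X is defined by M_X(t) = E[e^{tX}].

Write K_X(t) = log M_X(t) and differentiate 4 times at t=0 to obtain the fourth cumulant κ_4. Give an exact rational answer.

M_X(t) = (e^(t)/3 + 2/3)^10
K_X(t) = log M_X(t) = 10*log(e^(t)/3 + 2/3)
K^(4)(t) = (20*e^(3*t) - 160*e^(2*t) + 80*e^(t))/(e^(4*t) + 8*e^(3*t) + 24*e^(2*t) + 32*e^(t) + 16)

κ_4 = K^(4)(0) = -20/27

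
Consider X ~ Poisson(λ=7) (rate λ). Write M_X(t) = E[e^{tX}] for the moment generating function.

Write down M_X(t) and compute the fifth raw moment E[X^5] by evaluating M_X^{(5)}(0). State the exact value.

M_X(t) = e^(7*e^(t) - 7)
dM/dt = 7*e^(-7)*e^(t)*e^(7*e^(t))
d^2M/dt^2 = (49*e^(2*t)*e^(7*e^(t)) + 7*e^(t)*e^(7*e^(t)))*e^(-7)
d^3M/dt^3 = (343*e^(3*t)*e^(7*e^(t)) + 147*e^(2*t)*e^(7*e^(t)) + 7*e^(t)*e^(7*e^(t)))*e^(-7)
d^4M/dt^4 = (2401*e^(4*t)*e^(7*e^(t)) + 2058*e^(3*t)*e^(7*e^(t)) + 343*e^(2*t)*e^(7*e^(t)) + 7*e^(t)*e^(7*e^(t)))*e^(-7)
d^5M/dt^5 = (16807*e^(5*t)*e^(7*e^(t)) + 24010*e^(4*t)*e^(7*e^(t)) + 8575*e^(3*t)*e^(7*e^(t)) + 735*e^(2*t)*e^(7*e^(t)) + 7*e^(t)*e^(7*e^(t)))*e^(-7)

E[X^5] = d^5M/dt^5 |_{t=0} = 50134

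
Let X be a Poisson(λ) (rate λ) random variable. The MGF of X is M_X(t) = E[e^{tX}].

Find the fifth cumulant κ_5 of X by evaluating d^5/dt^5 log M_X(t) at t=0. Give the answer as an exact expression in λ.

M_X(t) = e^(λ*(e^(t) - 1))
K_X(t) = log M_X(t) = λ*(e^(t) - 1)
D^5[K](t) = λ*e^(t)

κ_5 = D^5[K](0) = λ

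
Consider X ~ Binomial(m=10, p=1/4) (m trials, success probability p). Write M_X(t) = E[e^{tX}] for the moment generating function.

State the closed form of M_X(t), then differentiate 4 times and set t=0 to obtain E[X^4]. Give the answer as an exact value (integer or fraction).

M_X(t) = (e^(t)/4 + 3/4)^10

E[X^4] = d^4M/dt^4 |_{t=0} = 2065/16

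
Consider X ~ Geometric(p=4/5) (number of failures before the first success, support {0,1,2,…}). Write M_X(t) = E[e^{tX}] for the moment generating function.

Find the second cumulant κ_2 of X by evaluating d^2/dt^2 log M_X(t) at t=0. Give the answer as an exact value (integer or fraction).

M_X(t) = 4/(5*(1 - e^(t)/5))
K_X(t) = log M_X(t) = -log(1 - e^(t)/5) - log(5) + 2*log(2)
D^2[K](t) = 5*e^(t)/(e^(2*t) - 10*e^(t) + 25)

κ_2 = D^2[K](0) = 5/16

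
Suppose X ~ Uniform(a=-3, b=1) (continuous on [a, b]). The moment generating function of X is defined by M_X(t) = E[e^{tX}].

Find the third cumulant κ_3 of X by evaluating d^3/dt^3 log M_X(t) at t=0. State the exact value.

κ_3 = d^3K/dt^3 |_{t=0} = 0

M_X(t) = (e^(t) - e^(-3*t))/(4*t)
K_X(t) = log M_X(t) = -log(t) + log(e^(t) - e^(-3*t)) - 2*log(2)
dK/dt = (t*e^(4*t) + 3*t - e^(4*t) + 1)/(t*e^(4*t) - t)
d^2K/dt^2 = (-16*t^2*e^(4*t) + e^(8*t) - 2*e^(4*t) + 1)/(t^2*e^(8*t) - 2*t^2*e^(4*t) + t^2)
d^3K/dt^3 = (64*t^3*e^(8*t) + 64*t^3*e^(4*t) - 2*e^(12*t) + 6*e^(8*t) - 6*e^(4*t) + 2)/(t^3*e^(12*t) - 3*t^3*e^(8*t) + 3*t^3*e^(4*t) - t^3)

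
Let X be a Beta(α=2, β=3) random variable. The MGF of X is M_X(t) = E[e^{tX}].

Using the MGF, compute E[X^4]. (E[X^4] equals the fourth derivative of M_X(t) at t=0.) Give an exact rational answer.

E[X^4] = d^4M/dt^4 |_{t=0} = 1/14

M_X(t) = ₁F₁(2; 5; t)
dM/dt = 2*₁F₁(3; 6; t)/5
d^2M/dt^2 = ₁F₁(4; 7; t)/5
d^3M/dt^3 = 4*₁F₁(5; 8; t)/35
d^4M/dt^4 = ₁F₁(6; 9; t)/14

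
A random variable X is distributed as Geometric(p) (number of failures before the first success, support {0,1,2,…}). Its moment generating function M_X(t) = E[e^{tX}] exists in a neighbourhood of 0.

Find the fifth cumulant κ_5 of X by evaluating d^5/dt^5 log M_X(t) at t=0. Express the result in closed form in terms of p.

κ_5 = K^(5)(0) = (p^4 - 15*p^3 + 50*p^2 - 60*p + 24)/p^5

M_X(t) = p/(-(1 - p)*e^(t) + 1)
K_X(t) = log M_X(t) = log(p) - log(-(1 - p)*e^(t) + 1)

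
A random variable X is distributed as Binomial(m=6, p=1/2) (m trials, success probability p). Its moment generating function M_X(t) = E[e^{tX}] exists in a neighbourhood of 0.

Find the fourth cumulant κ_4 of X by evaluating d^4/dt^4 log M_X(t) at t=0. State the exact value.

M_X(t) = (e^(t)/2 + 1/2)^6
K_X(t) = log M_X(t) = 6*log(e^(t)/2 + 1/2)
dK/dt = 6*e^(t)/(e^(t) + 1)
d^2K/dt^2 = 6*e^(t)/(e^(2*t) + 2*e^(t) + 1)
d^3K/dt^3 = (-6*e^(2*t) + 6*e^(t))/(e^(3*t) + 3*e^(2*t) + 3*e^(t) + 1)
d^4K/dt^4 = (6*e^(3*t) - 24*e^(2*t) + 6*e^(t))/(e^(4*t) + 4*e^(3*t) + 6*e^(2*t) + 4*e^(t) + 1)

κ_4 = d^4K/dt^4 |_{t=0} = -3/4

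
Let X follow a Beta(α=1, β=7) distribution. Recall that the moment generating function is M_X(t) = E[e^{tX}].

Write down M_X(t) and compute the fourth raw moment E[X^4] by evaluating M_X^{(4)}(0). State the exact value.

M_X(t) = ₁F₁(1; 8; t)
dM/dt = ₁F₁(2; 9; t)/8
d^2M/dt^2 = ₁F₁(3; 10; t)/36
d^3M/dt^3 = ₁F₁(4; 11; t)/120
d^4M/dt^4 = ₁F₁(5; 12; t)/330

E[X^4] = d^4M/dt^4 |_{t=0} = 1/330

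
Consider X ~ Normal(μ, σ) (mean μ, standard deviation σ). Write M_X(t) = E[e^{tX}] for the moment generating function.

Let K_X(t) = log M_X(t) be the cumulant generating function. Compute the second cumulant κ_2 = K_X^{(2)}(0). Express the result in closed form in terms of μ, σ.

M_X(t) = e^(μ*t + σ^2*t^2/2)
K_X(t) = log M_X(t) = μ*t + σ^2*t^2/2
D^2[K](t) = σ^2

κ_2 = D^2[K](0) = σ^2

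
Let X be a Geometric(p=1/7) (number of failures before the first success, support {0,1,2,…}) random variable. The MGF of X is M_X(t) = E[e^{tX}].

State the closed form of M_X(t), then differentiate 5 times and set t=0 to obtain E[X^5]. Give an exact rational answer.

M_X(t) = 1/(7*(1 - 6*e^(t)/7))

E[X^5] = M^(5)(0) = 1277646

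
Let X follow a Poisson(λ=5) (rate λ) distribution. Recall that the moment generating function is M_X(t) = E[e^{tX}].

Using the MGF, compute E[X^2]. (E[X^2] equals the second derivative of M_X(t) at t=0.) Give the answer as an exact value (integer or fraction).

M_X(t) = e^(5*e^(t) - 5)
M′(t) = 5*e^(-5)*e^(t)*e^(5*e^(t))
M′′(t) = (25*e^(2*t)*e^(5*e^(t)) + 5*e^(t)*e^(5*e^(t)))*e^(-5)

E[X^2] = M′′(0) = 30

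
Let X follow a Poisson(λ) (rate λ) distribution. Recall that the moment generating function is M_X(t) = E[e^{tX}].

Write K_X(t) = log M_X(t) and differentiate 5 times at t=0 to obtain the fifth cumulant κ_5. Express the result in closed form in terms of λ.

κ_5 = d^5K/dt^5 |_{t=0} = λ

M_X(t) = e^(λ*(e^(t) - 1))
K_X(t) = log M_X(t) = λ*(e^(t) - 1)
dK/dt = λ*e^(t)
d^2K/dt^2 = λ*e^(t)
d^3K/dt^3 = λ*e^(t)
d^4K/dt^4 = λ*e^(t)
d^5K/dt^5 = λ*e^(t)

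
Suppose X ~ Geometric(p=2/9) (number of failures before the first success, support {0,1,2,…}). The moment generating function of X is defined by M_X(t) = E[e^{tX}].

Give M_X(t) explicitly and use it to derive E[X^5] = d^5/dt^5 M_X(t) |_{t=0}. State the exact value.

M_X(t) = 2/(9*(1 - 7*e^(t)/9))
dM/dt = 14*e^(t)/(49*e^(2*t) - 126*e^(t) + 81)
d^2M/dt^2 = (-98*e^(2*t) - 126*e^(t))/(343*e^(3*t) - 1323*e^(2*t) + 1701*e^(t) - 729)
d^3M/dt^3 = (686*e^(3*t) + 3528*e^(2*t) + 1134*e^(t))/(2401*e^(4*t) - 12348*e^(3*t) + 23814*e^(2*t) - 20412*e^(t) + 6561)
d^4M/dt^4 = (-4802*e^(4*t) - 67914*e^(3*t) - 87318*e^(2*t) - 10206*e^(t))/(16807*e^(5*t) - 108045*e^(4*t) + 277830*e^(3*t) - 357210*e^(2*t) + 229635*e^(t) - 59049)

E[X^5] = d^5M/dt^5 |_{t=0} = 211687/2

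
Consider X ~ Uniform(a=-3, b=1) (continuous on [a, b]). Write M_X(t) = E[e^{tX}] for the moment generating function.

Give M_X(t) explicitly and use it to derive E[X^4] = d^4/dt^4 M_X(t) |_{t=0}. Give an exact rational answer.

M_X(t) = (e^(t) - e^(-3*t))/(4*t)
M′(t) = (t*e^(4*t) + 3*t - e^(4*t) + 1)*e^(-3*t)/(4*t^2)
M′′(t) = (t^2*e^(4*t) - 9*t^2 - 2*t*e^(4*t) - 6*t + 2*e^(4*t) - 2)*e^(-3*t)/(4*t^3)
M′′′(t) = (t^3*e^(4*t) + 27*t^3 - 3*t^2*e^(4*t) + 27*t^2 + 6*t*e^(4*t) + 18*t - 6*e^(4*t) + 6)*e^(-3*t)/(4*t^4)
M′′′′(t) = (t^4*e^(4*t) - 81*t^4 - 4*t^3*e^(4*t) - 108*t^3 + 12*t^2*e^(4*t) - 108*t^2 - 24*t*e^(4*t) - 72*t + 24*e^(4*t) - 24)*e^(-3*t)/(4*t^5)

E[X^4] = M′′′′(0) = 61/5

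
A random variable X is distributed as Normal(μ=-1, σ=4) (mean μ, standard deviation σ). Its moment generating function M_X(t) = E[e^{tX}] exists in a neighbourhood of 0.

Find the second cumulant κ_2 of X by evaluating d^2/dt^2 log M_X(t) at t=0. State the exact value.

M_X(t) = e^(8*t^2 - t)
K_X(t) = log M_X(t) = 8*t^2 - t
K^(2)(t) = 16

κ_2 = K^(2)(0) = 16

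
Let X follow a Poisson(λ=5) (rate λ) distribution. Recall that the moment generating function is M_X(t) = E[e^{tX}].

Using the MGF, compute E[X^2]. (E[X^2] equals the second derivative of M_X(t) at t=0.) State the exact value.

E[X^2] = M′′(0) = 30

M_X(t) = e^(5*e^(t) - 5)
M′(t) = 5*e^(-5)*e^(t)*e^(5*e^(t))
M′′(t) = (25*e^(2*t)*e^(5*e^(t)) + 5*e^(t)*e^(5*e^(t)))*e^(-5)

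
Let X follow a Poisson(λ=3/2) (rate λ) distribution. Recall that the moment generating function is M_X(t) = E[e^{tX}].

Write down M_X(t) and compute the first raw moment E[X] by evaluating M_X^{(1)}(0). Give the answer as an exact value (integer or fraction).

M_X(t) = e^(3*e^(t)/2 - 3/2)
dM/dt = 3*e^(-3/2)*e^(t)*e^(3*e^(t)/2)/2

E[X] = dM/dt |_{t=0} = 3/2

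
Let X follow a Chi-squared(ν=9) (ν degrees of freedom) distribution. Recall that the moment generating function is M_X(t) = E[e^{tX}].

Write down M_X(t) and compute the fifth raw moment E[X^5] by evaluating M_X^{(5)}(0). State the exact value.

E[X^5] = D^5[M](0) = 328185

M_X(t) = (1 - 2*t)^(-9/2)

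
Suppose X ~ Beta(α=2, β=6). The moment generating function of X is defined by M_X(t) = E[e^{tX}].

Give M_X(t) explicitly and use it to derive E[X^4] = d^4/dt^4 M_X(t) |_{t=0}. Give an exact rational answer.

M_X(t) = ₁F₁(2; 8; t)
M′(t) = ₁F₁(3; 9; t)/4
M′′(t) = ₁F₁(4; 10; t)/12
M′′′(t) = ₁F₁(5; 11; t)/30
M′′′′(t) = ₁F₁(6; 12; t)/66

E[X^4] = M′′′′(0) = 1/66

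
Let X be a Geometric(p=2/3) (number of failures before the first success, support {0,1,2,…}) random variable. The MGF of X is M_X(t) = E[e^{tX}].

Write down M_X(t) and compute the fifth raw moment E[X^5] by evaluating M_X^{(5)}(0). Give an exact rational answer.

E[X^5] = d^5M/dt^5 |_{t=0} = 91/2

M_X(t) = 2/(3*(1 - e^(t)/3))
dM/dt = 2*e^(t)/(e^(2*t) - 6*e^(t) + 9)
d^2M/dt^2 = (-2*e^(2*t) - 6*e^(t))/(e^(3*t) - 9*e^(2*t) + 27*e^(t) - 27)
d^3M/dt^3 = (2*e^(3*t) + 24*e^(2*t) + 18*e^(t))/(e^(4*t) - 12*e^(3*t) + 54*e^(2*t) - 108*e^(t) + 81)
d^4M/dt^4 = (-2*e^(4*t) - 66*e^(3*t) - 198*e^(2*t) - 54*e^(t))/(e^(5*t) - 15*e^(4*t) + 90*e^(3*t) - 270*e^(2*t) + 405*e^(t) - 243)
d^5M/dt^5 = (2*e^(5*t) + 156*e^(4*t) + 1188*e^(3*t) + 1404*e^(2*t) + 162*e^(t))/(e^(6*t) - 18*e^(5*t) + 135*e^(4*t) - 540*e^(3*t) + 1215*e^(2*t) - 1458*e^(t) + 729)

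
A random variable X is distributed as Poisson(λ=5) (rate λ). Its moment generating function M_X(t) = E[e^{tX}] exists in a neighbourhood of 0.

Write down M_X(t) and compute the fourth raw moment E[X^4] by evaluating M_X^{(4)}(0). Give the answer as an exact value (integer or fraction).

M_X(t) = e^(5*e^(t) - 5)
M′(t) = 5*e^(-5)*e^(t)*e^(5*e^(t))
M′′(t) = (25*e^(2*t)*e^(5*e^(t)) + 5*e^(t)*e^(5*e^(t)))*e^(-5)
M′′′(t) = (125*e^(3*t)*e^(5*e^(t)) + 75*e^(2*t)*e^(5*e^(t)) + 5*e^(t)*e^(5*e^(t)))*e^(-5)
M′′′′(t) = (625*e^(4*t)*e^(5*e^(t)) + 750*e^(3*t)*e^(5*e^(t)) + 175*e^(2*t)*e^(5*e^(t)) + 5*e^(t)*e^(5*e^(t)))*e^(-5)

E[X^4] = M′′′′(0) = 1555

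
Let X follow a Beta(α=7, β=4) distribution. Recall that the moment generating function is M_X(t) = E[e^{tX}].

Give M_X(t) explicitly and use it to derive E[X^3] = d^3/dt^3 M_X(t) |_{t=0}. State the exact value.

M_X(t) = ₁F₁(7; 11; t)
M^(3)(t) = 42*₁F₁(10; 14; t)/143

E[X^3] = M^(3)(0) = 42/143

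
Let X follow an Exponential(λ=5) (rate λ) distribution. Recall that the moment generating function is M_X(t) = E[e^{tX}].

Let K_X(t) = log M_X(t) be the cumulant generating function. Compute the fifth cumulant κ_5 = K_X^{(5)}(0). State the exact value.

κ_5 = d^5K/dt^5 |_{t=0} = 24/3125

M_X(t) = 5/(5 - t)
K_X(t) = log M_X(t) = -log(5 - t) + log(5)
dK/dt = -1/(t - 5)
d^2K/dt^2 = 1/(t^2 - 10*t + 25)
d^3K/dt^3 = -2/(t^3 - 15*t^2 + 75*t - 125)
d^4K/dt^4 = 6/(t^4 - 20*t^3 + 150*t^2 - 500*t + 625)
d^5K/dt^5 = -24/(t^5 - 25*t^4 + 250*t^3 - 1250*t^2 + 3125*t - 3125)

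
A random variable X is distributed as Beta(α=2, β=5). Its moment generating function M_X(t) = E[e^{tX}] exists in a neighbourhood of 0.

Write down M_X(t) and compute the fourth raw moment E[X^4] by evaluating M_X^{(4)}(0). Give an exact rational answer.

E[X^4] = M′′′′(0) = 1/42

M_X(t) = ₁F₁(2; 7; t)
M′(t) = 2*₁F₁(3; 8; t)/7
M′′(t) = 3*₁F₁(4; 9; t)/28
M′′′(t) = ₁F₁(5; 10; t)/21
M′′′′(t) = ₁F₁(6; 11; t)/42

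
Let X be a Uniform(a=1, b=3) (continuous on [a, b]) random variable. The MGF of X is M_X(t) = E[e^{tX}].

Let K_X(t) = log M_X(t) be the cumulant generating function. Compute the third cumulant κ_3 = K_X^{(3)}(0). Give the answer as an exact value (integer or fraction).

M_X(t) = (e^(3*t) - e^(t))/(2*t)
K_X(t) = log M_X(t) = -log(t) + log(e^(3*t) - e^(t)) - log(2)
K′(t) = (3*t*e^(2*t) - t - e^(2*t) + 1)/(t*e^(2*t) - t)
K′′(t) = (-4*t^2*e^(2*t) + e^(4*t) - 2*e^(2*t) + 1)/(t^2*e^(4*t) - 2*t^2*e^(2*t) + t^2)
K′′′(t) = (8*t^3*e^(4*t) + 8*t^3*e^(2*t) - 2*e^(6*t) + 6*e^(4*t) - 6*e^(2*t) + 2)/(t^3*e^(6*t) - 3*t^3*e^(4*t) + 3*t^3*e^(2*t) - t^3)

κ_3 = K′′′(0) = 0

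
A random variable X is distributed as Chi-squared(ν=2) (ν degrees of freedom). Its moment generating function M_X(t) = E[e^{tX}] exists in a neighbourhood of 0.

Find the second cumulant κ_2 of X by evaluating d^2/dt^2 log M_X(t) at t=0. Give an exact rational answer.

M_X(t) = 1/(1 - 2*t)
K_X(t) = log M_X(t) = -log(1 - 2*t)
D^2[K](t) = 4/(4*t^2 - 4*t + 1)

κ_2 = D^2[K](0) = 4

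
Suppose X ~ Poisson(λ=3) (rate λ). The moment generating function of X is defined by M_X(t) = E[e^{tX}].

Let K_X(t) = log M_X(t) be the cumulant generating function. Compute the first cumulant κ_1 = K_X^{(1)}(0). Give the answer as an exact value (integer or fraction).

M_X(t) = e^(3*e^(t) - 3)
K_X(t) = log M_X(t) = 3*e^(t) - 3
dK/dt = 3*e^(t)

κ_1 = dK/dt |_{t=0} = 3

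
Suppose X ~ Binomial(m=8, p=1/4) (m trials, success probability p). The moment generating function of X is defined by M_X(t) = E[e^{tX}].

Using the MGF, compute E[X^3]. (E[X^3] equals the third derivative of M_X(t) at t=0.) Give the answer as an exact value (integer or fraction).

E[X^3] = M^(3)(0) = 71/4

M_X(t) = (e^(t)/4 + 3/4)^8
M^(3)(t) = e^(8*t)/128 + 1029*e^(7*t)/8192 + 1701*e^(6*t)/2048 + 23625*e^(5*t)/8192 + 2835*e^(4*t)/512 + 45927*e^(3*t)/8192 + 5103*e^(2*t)/2048 + 2187*e^(t)/8192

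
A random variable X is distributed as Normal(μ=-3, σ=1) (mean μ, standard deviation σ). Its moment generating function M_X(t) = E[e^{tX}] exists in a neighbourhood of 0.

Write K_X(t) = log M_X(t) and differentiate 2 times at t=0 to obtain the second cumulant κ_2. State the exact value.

M_X(t) = e^(t^2/2 - 3*t)
K_X(t) = log M_X(t) = t^2/2 - 3*t
K′(t) = t - 3
K′′(t) = 1

κ_2 = K′′(0) = 1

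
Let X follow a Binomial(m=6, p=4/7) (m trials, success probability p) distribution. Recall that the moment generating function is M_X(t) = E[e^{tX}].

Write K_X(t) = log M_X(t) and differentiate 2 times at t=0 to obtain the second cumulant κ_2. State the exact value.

κ_2 = K^(2)(0) = 72/49

M_X(t) = (4*e^(t)/7 + 3/7)^6
K_X(t) = log M_X(t) = 6*log(4*e^(t)/7 + 3/7)
K^(2)(t) = 72*e^(t)/(16*e^(2*t) + 24*e^(t) + 9)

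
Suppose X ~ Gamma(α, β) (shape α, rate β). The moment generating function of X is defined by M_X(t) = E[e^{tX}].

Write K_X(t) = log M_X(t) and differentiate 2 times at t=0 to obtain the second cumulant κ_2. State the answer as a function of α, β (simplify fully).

κ_2 = K^(2)(0) = α/β^2

M_X(t) = (β/(β - t))^α
K_X(t) = log M_X(t) = α*(log(β) - log(β - t))
K^(2)(t) = α/(β^2 - 2*β*t + t^2)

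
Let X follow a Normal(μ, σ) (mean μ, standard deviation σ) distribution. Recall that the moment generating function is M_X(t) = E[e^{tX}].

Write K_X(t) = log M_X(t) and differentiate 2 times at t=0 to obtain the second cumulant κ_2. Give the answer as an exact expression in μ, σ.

κ_2 = d^2K/dt^2 |_{t=0} = σ^2

M_X(t) = e^(μ*t + σ^2*t^2/2)
K_X(t) = log M_X(t) = μ*t + σ^2*t^2/2
dK/dt = μ + σ^2*t
d^2K/dt^2 = σ^2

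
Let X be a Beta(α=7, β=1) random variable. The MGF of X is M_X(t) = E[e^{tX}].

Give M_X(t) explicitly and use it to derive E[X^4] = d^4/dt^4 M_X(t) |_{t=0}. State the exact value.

M_X(t) = ₁F₁(7; 8; t)
dM/dt = 7*₁F₁(8; 9; t)/8
d^2M/dt^2 = 7*₁F₁(9; 10; t)/9
d^3M/dt^3 = 7*₁F₁(10; 11; t)/10
d^4M/dt^4 = 7*₁F₁(11; 12; t)/11

E[X^4] = d^4M/dt^4 |_{t=0} = 7/11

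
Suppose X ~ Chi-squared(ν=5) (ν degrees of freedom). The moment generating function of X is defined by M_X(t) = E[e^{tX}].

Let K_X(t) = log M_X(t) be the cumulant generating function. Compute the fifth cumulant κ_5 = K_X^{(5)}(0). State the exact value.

κ_5 = K′′′′′(0) = 1920

M_X(t) = (1 - 2*t)^(-5/2)
K_X(t) = log M_X(t) = -5*log(1 - 2*t)/2
K′(t) = -5/(2*t - 1)
K′′(t) = 10/(4*t^2 - 4*t + 1)
K′′′(t) = -40/(8*t^3 - 12*t^2 + 6*t - 1)
K′′′′(t) = 240/(16*t^4 - 32*t^3 + 24*t^2 - 8*t + 1)
K′′′′′(t) = -1920/(32*t^5 - 80*t^4 + 80*t^3 - 40*t^2 + 10*t - 1)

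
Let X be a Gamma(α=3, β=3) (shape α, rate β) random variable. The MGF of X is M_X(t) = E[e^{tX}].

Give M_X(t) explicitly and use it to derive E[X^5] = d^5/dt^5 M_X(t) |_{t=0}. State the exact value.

M_X(t) = 27/(3 - t)^3
M^(5)(t) = 68040/(t^8 - 24*t^7 + 252*t^6 - 1512*t^5 + 5670*t^4 - 13608*t^3 + 20412*t^2 - 17496*t + 6561)

E[X^5] = M^(5)(0) = 280/27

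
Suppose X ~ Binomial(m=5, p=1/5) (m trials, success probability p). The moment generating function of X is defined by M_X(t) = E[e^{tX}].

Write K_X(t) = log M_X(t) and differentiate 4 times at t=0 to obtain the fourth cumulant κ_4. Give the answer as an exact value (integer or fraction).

M_X(t) = (e^(t)/5 + 4/5)^5
K_X(t) = log M_X(t) = 5*log(e^(t)/5 + 4/5)
K′(t) = 5*e^(t)/(e^(t) + 4)
K′′(t) = 20*e^(t)/(e^(2*t) + 8*e^(t) + 16)
K′′′(t) = (-20*e^(2*t) + 80*e^(t))/(e^(3*t) + 12*e^(2*t) + 48*e^(t) + 64)
K′′′′(t) = (20*e^(3*t) - 320*e^(2*t) + 320*e^(t))/(e^(4*t) + 16*e^(3*t) + 96*e^(2*t) + 256*e^(t) + 256)

κ_4 = K′′′′(0) = 4/125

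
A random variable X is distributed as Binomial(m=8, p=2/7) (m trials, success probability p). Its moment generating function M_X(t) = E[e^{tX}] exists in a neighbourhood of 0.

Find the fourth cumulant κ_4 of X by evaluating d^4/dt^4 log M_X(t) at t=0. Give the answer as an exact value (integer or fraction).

κ_4 = K^(4)(0) = -880/2401

M_X(t) = (2*e^(t)/7 + 5/7)^8
K_X(t) = log M_X(t) = 8*log(2*e^(t)/7 + 5/7)
K^(4)(t) = (320*e^(3*t) - 3200*e^(2*t) + 2000*e^(t))/(16*e^(4*t) + 160*e^(3*t) + 600*e^(2*t) + 1000*e^(t) + 625)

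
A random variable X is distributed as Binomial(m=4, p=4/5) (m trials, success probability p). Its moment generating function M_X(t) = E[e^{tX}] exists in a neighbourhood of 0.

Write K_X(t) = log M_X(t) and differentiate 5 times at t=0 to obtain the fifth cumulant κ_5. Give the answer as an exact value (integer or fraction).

M_X(t) = (4*e^(t)/5 + 1/5)^4
K_X(t) = log M_X(t) = 4*log(4*e^(t)/5 + 1/5)
K^(5)(t) = (-1024*e^(4*t) + 2816*e^(3*t) - 704*e^(2*t) + 16*e^(t))/(1024*e^(5*t) + 1280*e^(4*t) + 640*e^(3*t) + 160*e^(2*t) + 20*e^(t) + 1)

κ_5 = K^(5)(0) = 1104/3125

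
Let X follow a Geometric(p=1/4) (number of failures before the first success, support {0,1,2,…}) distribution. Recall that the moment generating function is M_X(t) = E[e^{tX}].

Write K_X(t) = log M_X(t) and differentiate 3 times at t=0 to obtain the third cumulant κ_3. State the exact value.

κ_3 = K′′′(0) = 84

M_X(t) = 1/(4*(1 - 3*e^(t)/4))
K_X(t) = log M_X(t) = -log(1 - 3*e^(t)/4) - 2*log(2)
K′(t) = -3*e^(t)/(3*e^(t) - 4)
K′′(t) = 12*e^(t)/(9*e^(2*t) - 24*e^(t) + 16)
K′′′(t) = (-36*e^(2*t) - 48*e^(t))/(27*e^(3*t) - 108*e^(2*t) + 144*e^(t) - 64)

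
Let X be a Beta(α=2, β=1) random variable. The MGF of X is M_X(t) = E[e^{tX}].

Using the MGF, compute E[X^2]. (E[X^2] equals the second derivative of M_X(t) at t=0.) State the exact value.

E[X^2] = d^2M/dt^2 |_{t=0} = 1/2

M_X(t) = ₁F₁(2; 3; t)
dM/dt = 2*₁F₁(3; 4; t)/3
d^2M/dt^2 = ₁F₁(4; 5; t)/2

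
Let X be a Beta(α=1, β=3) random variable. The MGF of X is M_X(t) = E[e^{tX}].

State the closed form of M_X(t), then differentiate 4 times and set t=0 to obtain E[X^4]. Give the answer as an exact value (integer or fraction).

M_X(t) = ₁F₁(1; 4; t)
D^4[M](t) = ₁F₁(5; 8; t)/35

E[X^4] = D^4[M](0) = 1/35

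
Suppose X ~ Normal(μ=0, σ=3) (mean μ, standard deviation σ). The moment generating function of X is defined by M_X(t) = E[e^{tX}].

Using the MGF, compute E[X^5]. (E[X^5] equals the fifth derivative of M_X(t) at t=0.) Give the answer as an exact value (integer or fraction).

E[X^5] = M^(5)(0) = 0

M_X(t) = e^(9*t^2/2)
M^(5)(t) = 59049*t^5*e^(9*t^2/2) + 65610*t^3*e^(9*t^2/2) + 10935*t*e^(9*t^2/2)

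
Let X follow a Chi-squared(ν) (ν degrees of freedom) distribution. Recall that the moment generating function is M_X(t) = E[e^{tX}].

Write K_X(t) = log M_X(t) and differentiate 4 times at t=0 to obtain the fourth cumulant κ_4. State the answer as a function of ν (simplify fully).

κ_4 = K′′′′(0) = 48*ν

M_X(t) = (1 - 2*t)^(-ν/2)
K_X(t) = log M_X(t) = -ν*log(1 - 2*t)/2
K′(t) = -ν/(2*t - 1)
K′′(t) = 2*ν/(4*t^2 - 4*t + 1)
K′′′(t) = -8*ν/(8*t^3 - 12*t^2 + 6*t - 1)
K′′′′(t) = 48*ν/(16*t^4 - 32*t^3 + 24*t^2 - 8*t + 1)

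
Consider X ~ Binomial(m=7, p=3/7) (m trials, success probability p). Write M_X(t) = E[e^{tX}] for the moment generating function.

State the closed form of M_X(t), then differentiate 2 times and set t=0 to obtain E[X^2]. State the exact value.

M_X(t) = (3*e^(t)/7 + 4/7)^7
M′(t) = 2187*e^(7*t)/117649 + 17496*e^(6*t)/117649 + 58320*e^(5*t)/117649 + 103680*e^(4*t)/117649 + 103680*e^(3*t)/117649 + 55296*e^(2*t)/117649 + 12288*e^(t)/117649
M′′(t) = 2187*e^(7*t)/16807 + 104976*e^(6*t)/117649 + 291600*e^(5*t)/117649 + 414720*e^(4*t)/117649 + 311040*e^(3*t)/117649 + 110592*e^(2*t)/117649 + 12288*e^(t)/117649

E[X^2] = M′′(0) = 75/7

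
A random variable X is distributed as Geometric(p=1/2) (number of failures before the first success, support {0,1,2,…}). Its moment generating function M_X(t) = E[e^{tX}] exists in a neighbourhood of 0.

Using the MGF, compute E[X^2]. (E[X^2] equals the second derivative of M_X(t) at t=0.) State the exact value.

E[X^2] = M^(2)(0) = 3

M_X(t) = 1/(2*(1 - e^(t)/2))
M^(2)(t) = (-e^(2*t) - 2*e^(t))/(e^(3*t) - 6*e^(2*t) + 12*e^(t) - 8)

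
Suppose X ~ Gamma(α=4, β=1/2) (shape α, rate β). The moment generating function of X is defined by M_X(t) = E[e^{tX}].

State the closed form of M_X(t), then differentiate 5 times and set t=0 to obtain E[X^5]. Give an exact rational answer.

M_X(t) = 1/(16*(1/2 - t)^4)
D^5[M](t) = -215040/(512*t^9 - 2304*t^8 + 4608*t^7 - 5376*t^6 + 4032*t^5 - 2016*t^4 + 672*t^3 - 144*t^2 + 18*t - 1)

E[X^5] = D^5[M](0) = 215040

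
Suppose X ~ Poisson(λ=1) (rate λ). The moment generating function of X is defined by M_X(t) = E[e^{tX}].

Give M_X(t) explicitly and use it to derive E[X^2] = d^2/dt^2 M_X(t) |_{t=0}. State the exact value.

E[X^2] = M′′(0) = 2

M_X(t) = e^(e^(t) - 1)
M′(t) = e^(-1)*e^(t)*e^(e^(t))
M′′(t) = (e^(2*t)*e^(e^(t)) + e^(t)*e^(e^(t)))*e^(-1)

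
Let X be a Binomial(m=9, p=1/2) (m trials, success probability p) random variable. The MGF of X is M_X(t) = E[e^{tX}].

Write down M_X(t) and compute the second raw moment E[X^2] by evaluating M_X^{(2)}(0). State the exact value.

E[X^2] = M′′(0) = 45/2

M_X(t) = (e^(t)/2 + 1/2)^9
M′(t) = 9*e^(9*t)/512 + 9*e^(8*t)/64 + 63*e^(7*t)/128 + 63*e^(6*t)/64 + 315*e^(5*t)/256 + 63*e^(4*t)/64 + 63*e^(3*t)/128 + 9*e^(2*t)/64 + 9*e^(t)/512
M′′(t) = 81*e^(9*t)/512 + 9*e^(8*t)/8 + 441*e^(7*t)/128 + 189*e^(6*t)/32 + 1575*e^(5*t)/256 + 63*e^(4*t)/16 + 189*e^(3*t)/128 + 9*e^(2*t)/32 + 9*e^(t)/512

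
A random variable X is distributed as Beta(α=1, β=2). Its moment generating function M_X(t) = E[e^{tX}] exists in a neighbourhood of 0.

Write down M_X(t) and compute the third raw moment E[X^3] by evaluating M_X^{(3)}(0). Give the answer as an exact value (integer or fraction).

M_X(t) = ₁F₁(1; 3; t)
dM/dt = ₁F₁(2; 4; t)/3
d^2M/dt^2 = ₁F₁(3; 5; t)/6
d^3M/dt^3 = ₁F₁(4; 6; t)/10

E[X^3] = d^3M/dt^3 |_{t=0} = 1/10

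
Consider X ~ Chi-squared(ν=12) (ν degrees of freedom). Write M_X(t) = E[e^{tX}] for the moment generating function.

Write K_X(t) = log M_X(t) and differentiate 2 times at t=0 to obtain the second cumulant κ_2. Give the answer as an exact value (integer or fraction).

κ_2 = D^2[K](0) = 24

M_X(t) = (1 - 2*t)^(-6)
K_X(t) = log M_X(t) = -6*log(1 - 2*t)
D^2[K](t) = 24/(4*t^2 - 4*t + 1)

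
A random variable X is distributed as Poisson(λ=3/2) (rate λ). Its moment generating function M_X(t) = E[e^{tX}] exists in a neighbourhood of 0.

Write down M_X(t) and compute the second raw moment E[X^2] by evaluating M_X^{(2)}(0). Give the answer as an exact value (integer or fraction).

M_X(t) = e^(3*e^(t)/2 - 3/2)
D^2[M](t) = (9*e^(2*t)*e^(3*e^(t)/2) + 6*e^(t)*e^(3*e^(t)/2))*e^(-3/2)/4

E[X^2] = D^2[M](0) = 15/4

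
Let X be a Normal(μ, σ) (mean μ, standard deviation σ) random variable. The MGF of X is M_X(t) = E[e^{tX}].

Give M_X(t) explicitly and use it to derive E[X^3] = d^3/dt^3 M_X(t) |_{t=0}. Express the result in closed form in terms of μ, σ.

E[X^3] = M′′′(0) = μ*(μ^2 + 3*σ^2)

M_X(t) = e^(μ*t + σ^2*t^2/2)
M′(t) = μ*e^(μ*t)*e^(σ^2*t^2/2) + σ^2*t*e^(μ*t)*e^(σ^2*t^2/2)
M′′(t) = μ^2*e^(μ*t)*e^(σ^2*t^2/2) + 2*μ*σ^2*t*e^(μ*t)*e^(σ^2*t^2/2) + σ^4*t^2*e^(μ*t)*e^(σ^2*t^2/2) + σ^2*e^(μ*t)*e^(σ^2*t^2/2)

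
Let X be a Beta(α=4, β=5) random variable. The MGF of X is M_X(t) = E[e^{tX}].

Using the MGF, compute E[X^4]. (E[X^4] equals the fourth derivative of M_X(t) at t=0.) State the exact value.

M_X(t) = ₁F₁(4; 9; t)
M′(t) = 4*₁F₁(5; 10; t)/9
M′′(t) = 2*₁F₁(6; 11; t)/9
M′′′(t) = 4*₁F₁(7; 12; t)/33
M′′′′(t) = 7*₁F₁(8; 13; t)/99

E[X^4] = M′′′′(0) = 7/99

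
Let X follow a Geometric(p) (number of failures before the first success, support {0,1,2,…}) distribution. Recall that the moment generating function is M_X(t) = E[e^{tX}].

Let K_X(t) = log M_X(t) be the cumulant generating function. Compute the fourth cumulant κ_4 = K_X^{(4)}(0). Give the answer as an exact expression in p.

M_X(t) = p/(-(1 - p)*e^(t) + 1)
K_X(t) = log M_X(t) = log(p) - log(-(1 - p)*e^(t) + 1)
dK/dt = (-p*e^(t) + e^(t))/(p*e^(t) - e^(t) + 1)
d^2K/dt^2 = (-p*e^(t) + e^(t))/(p^2*e^(2*t) - 2*p*e^(2*t) + 2*p*e^(t) + e^(2*t) - 2*e^(t) + 1)

κ_4 = d^4K/dt^4 |_{t=0} = (-p^3 + 7*p^2 - 12*p + 6)/p^4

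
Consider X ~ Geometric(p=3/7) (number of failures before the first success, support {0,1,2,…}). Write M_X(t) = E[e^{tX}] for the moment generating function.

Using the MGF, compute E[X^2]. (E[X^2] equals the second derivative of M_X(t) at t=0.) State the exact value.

M_X(t) = 3/(7*(1 - 4*e^(t)/7))
D^2[M](t) = (-48*e^(2*t) - 84*e^(t))/(64*e^(3*t) - 336*e^(2*t) + 588*e^(t) - 343)

E[X^2] = D^2[M](0) = 44/9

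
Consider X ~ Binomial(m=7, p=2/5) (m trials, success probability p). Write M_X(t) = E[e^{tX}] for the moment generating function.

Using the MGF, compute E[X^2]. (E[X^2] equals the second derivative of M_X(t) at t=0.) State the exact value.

E[X^2] = M′′(0) = 238/25

M_X(t) = (2*e^(t)/5 + 3/5)^7
M′(t) = 896*e^(7*t)/78125 + 8064*e^(6*t)/78125 + 6048*e^(5*t)/15625 + 12096*e^(4*t)/15625 + 13608*e^(3*t)/15625 + 40824*e^(2*t)/78125 + 10206*e^(t)/78125
M′′(t) = 6272*e^(7*t)/78125 + 48384*e^(6*t)/78125 + 6048*e^(5*t)/3125 + 48384*e^(4*t)/15625 + 40824*e^(3*t)/15625 + 81648*e^(2*t)/78125 + 10206*e^(t)/78125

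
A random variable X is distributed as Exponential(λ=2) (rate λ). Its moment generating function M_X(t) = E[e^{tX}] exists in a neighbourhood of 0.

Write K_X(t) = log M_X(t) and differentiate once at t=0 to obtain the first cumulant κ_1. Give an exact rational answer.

κ_1 = K′(0) = 1/2

M_X(t) = 2/(2 - t)
K_X(t) = log M_X(t) = -log(2 - t) + log(2)
K′(t) = -1/(t - 2)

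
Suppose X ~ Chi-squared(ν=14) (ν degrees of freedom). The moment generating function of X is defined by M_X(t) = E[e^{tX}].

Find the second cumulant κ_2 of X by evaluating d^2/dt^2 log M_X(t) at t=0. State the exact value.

κ_2 = d^2K/dt^2 |_{t=0} = 28

M_X(t) = (1 - 2*t)^(-7)
K_X(t) = log M_X(t) = -7*log(1 - 2*t)
dK/dt = -14/(2*t - 1)
d^2K/dt^2 = 28/(4*t^2 - 4*t + 1)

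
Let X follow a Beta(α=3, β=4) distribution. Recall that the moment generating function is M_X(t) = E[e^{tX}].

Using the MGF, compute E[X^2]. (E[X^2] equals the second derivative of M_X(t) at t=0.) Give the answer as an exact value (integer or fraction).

M_X(t) = ₁F₁(3; 7; t)
M^(2)(t) = 3*₁F₁(5; 9; t)/14

E[X^2] = M^(2)(0) = 3/14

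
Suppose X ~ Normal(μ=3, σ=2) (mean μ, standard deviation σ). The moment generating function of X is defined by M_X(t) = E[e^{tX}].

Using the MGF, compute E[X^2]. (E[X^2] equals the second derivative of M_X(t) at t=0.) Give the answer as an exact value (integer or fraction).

E[X^2] = d^2M/dt^2 |_{t=0} = 13

M_X(t) = e^(2*t^2 + 3*t)
dM/dt = 4*t*e^(3*t)*e^(2*t^2) + 3*e^(3*t)*e^(2*t^2)
d^2M/dt^2 = 16*t^2*e^(3*t)*e^(2*t^2) + 24*t*e^(3*t)*e^(2*t^2) + 13*e^(3*t)*e^(2*t^2)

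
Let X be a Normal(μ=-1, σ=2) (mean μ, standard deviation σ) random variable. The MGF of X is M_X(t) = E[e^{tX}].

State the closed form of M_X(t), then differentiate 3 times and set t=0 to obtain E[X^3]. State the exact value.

E[X^3] = D^3[M](0) = -13

M_X(t) = e^(2*t^2 - t)
D^3[M](t) = (64*t^3*e^(2*t^2) - 48*t^2*e^(2*t^2) + 60*t*e^(2*t^2) - 13*e^(2*t^2))*e^(-t)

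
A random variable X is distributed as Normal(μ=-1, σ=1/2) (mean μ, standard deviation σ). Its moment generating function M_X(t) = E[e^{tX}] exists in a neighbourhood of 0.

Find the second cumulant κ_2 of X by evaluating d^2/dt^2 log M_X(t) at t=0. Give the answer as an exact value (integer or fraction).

κ_2 = d^2K/dt^2 |_{t=0} = 1/4

M_X(t) = e^(t^2/8 - t)
K_X(t) = log M_X(t) = t^2/8 - t
dK/dt = t/4 - 1
d^2K/dt^2 = 1/4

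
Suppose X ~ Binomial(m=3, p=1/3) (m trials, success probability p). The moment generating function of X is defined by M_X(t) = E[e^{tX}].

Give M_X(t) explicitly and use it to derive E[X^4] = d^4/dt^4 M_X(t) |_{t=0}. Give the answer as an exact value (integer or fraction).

M_X(t) = (e^(t)/3 + 2/3)^3
dM/dt = e^(3*t)/9 + 4*e^(2*t)/9 + 4*e^(t)/9
d^2M/dt^2 = e^(3*t)/3 + 8*e^(2*t)/9 + 4*e^(t)/9
d^3M/dt^3 = e^(3*t) + 16*e^(2*t)/9 + 4*e^(t)/9
d^4M/dt^4 = 3*e^(3*t) + 32*e^(2*t)/9 + 4*e^(t)/9

E[X^4] = d^4M/dt^4 |_{t=0} = 7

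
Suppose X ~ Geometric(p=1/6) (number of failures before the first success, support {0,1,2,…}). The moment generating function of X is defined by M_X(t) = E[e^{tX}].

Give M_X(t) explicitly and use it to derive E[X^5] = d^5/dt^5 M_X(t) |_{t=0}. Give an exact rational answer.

E[X^5] = M^(5)(0) = 544505

M_X(t) = 1/(6*(1 - 5*e^(t)/6))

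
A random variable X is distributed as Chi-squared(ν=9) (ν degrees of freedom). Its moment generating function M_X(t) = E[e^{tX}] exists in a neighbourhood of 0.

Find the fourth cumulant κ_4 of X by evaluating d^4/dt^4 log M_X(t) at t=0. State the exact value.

κ_4 = K′′′′(0) = 432

M_X(t) = (1 - 2*t)^(-9/2)
K_X(t) = log M_X(t) = -9*log(1 - 2*t)/2
K′(t) = -9/(2*t - 1)
K′′(t) = 18/(4*t^2 - 4*t + 1)
K′′′(t) = -72/(8*t^3 - 12*t^2 + 6*t - 1)
K′′′′(t) = 432/(16*t^4 - 32*t^3 + 24*t^2 - 8*t + 1)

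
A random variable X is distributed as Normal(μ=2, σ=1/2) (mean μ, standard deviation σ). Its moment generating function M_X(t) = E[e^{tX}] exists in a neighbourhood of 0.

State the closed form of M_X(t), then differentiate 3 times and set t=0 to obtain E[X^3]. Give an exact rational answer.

M_X(t) = e^(t^2/8 + 2*t)
D^3[M](t) = t^3*e^(2*t)*e^(t^2/8)/64 + 3*t^2*e^(2*t)*e^(t^2/8)/8 + 51*t*e^(2*t)*e^(t^2/8)/16 + 19*e^(2*t)*e^(t^2/8)/2

E[X^3] = D^3[M](0) = 19/2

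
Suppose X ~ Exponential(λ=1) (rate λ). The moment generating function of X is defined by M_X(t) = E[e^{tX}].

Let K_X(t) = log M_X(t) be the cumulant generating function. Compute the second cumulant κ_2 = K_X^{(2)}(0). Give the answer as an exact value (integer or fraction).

M_X(t) = 1/(1 - t)
K_X(t) = log M_X(t) = -log(1 - t)
dK/dt = -1/(t - 1)
d^2K/dt^2 = 1/(t^2 - 2*t + 1)

κ_2 = d^2K/dt^2 |_{t=0} = 1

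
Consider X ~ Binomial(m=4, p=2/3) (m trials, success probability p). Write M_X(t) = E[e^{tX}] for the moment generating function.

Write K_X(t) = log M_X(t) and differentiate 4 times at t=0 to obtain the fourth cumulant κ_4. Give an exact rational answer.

M_X(t) = (2*e^(t)/3 + 1/3)^4
K_X(t) = log M_X(t) = 4*log(2*e^(t)/3 + 1/3)
dK/dt = 8*e^(t)/(2*e^(t) + 1)
d^2K/dt^2 = 8*e^(t)/(4*e^(2*t) + 4*e^(t) + 1)
d^3K/dt^3 = (-16*e^(2*t) + 8*e^(t))/(8*e^(3*t) + 12*e^(2*t) + 6*e^(t) + 1)
d^4K/dt^4 = (32*e^(3*t) - 64*e^(2*t) + 8*e^(t))/(16*e^(4*t) + 32*e^(3*t) + 24*e^(2*t) + 8*e^(t) + 1)

κ_4 = d^4K/dt^4 |_{t=0} = -8/27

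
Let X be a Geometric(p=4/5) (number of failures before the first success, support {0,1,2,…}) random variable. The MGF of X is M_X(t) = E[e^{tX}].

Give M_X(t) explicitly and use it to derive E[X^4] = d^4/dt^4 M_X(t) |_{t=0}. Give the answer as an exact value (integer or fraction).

M_X(t) = 4/(5*(1 - e^(t)/5))
dM/dt = 4*e^(t)/(e^(2*t) - 10*e^(t) + 25)
d^2M/dt^2 = (-4*e^(2*t) - 20*e^(t))/(e^(3*t) - 15*e^(2*t) + 75*e^(t) - 125)
d^3M/dt^3 = (4*e^(3*t) + 80*e^(2*t) + 100*e^(t))/(e^(4*t) - 20*e^(3*t) + 150*e^(2*t) - 500*e^(t) + 625)
d^4M/dt^4 = (-4*e^(4*t) - 220*e^(3*t) - 1100*e^(2*t) - 500*e^(t))/(e^(5*t) - 25*e^(4*t) + 250*e^(3*t) - 1250*e^(2*t) + 3125*e^(t) - 3125)

E[X^4] = d^4M/dt^4 |_{t=0} = 57/32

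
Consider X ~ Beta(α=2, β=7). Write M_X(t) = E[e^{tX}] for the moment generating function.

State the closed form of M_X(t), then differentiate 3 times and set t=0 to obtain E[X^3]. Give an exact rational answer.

M_X(t) = ₁F₁(2; 9; t)
dM/dt = 2*₁F₁(3; 10; t)/9
d^2M/dt^2 = ₁F₁(4; 11; t)/15
d^3M/dt^3 = 4*₁F₁(5; 12; t)/165

E[X^3] = d^3M/dt^3 |_{t=0} = 4/165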